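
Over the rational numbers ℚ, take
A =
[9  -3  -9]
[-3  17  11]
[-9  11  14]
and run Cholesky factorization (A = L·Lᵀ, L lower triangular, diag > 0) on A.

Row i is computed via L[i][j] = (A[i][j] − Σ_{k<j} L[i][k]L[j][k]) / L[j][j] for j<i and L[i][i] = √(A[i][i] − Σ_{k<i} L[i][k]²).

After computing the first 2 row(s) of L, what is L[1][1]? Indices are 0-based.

L[1][1] = 4

Step 1: L[0][0] = √(9) = 3.
  L[1][0] = (-3) / L[0][0] = -1.
Step 2: L[1][1] = √(16) = 4.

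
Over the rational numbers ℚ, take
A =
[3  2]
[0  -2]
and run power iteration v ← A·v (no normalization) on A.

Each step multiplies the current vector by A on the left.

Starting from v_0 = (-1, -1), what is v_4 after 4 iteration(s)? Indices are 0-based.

v_4 = (-107, -16)

v_0 = (-1, -1).
v_1 = A·v_0 = (-5, 2).
v_2 = A·v_1 = (-11, -4).
v_3 = A·v_2 = (-41, 8).
v_4 = A·v_3 = (-107, -16).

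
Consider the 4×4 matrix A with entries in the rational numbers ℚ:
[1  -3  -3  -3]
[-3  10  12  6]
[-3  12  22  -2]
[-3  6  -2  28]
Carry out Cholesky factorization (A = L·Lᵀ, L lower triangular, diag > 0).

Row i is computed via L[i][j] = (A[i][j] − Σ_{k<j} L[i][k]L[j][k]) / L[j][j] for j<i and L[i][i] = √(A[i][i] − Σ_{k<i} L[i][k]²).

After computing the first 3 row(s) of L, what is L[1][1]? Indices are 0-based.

Step 1: L[0][0] = √(1) = 1.
  L[1][0] = (-3) / L[0][0] = -3.
Step 2: L[1][1] = √(1) = 1.
  L[2][0] = (-3) / L[0][0] = -3.
  L[2][1] = (3) / L[1][1] = 3.
Step 3: L[2][2] = √(4) = 2.

L[1][1] = 1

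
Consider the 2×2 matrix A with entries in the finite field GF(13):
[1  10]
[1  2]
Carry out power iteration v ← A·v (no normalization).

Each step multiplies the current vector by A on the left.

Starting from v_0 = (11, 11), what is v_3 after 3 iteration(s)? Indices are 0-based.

v_0 = (11, 11).
v_1 = A·v_0 = (4, 7).
v_2 = A·v_1 = (9, 5).
v_3 = A·v_2 = (7, 6).

v_3 = (7, 6)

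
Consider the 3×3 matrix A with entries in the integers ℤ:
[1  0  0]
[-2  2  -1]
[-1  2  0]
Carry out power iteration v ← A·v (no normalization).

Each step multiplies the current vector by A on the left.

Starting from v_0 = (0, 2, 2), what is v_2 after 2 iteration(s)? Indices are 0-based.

v_2 = (0, 0, 4)

v_0 = (0, 2, 2).
v_1 = A·v_0 = (0, 2, 4).
v_2 = A·v_1 = (0, 0, 4).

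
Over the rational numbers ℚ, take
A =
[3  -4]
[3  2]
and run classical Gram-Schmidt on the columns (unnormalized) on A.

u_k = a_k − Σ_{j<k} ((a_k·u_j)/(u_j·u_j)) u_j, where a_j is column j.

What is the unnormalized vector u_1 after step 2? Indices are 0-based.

Step 1: u_0 = a_0 = (3, 3).
Step 2: u_1 = a_1 − (-1/3)·u_0 = (-3, 3).

u_1 = (-3, 3)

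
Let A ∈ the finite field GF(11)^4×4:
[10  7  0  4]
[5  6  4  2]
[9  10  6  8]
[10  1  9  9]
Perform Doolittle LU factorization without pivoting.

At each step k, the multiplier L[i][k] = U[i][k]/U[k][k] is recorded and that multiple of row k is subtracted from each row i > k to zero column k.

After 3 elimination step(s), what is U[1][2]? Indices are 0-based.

U[1][2] = 4

[col 0] pivot 10
  R1 -= 6*R0 → (0, 8, 4, 0)  (L[1][0] := 6)
  R2 -= 2*R0 → (0, 7, 6, 0)  (L[2][0] := 2)
  R3 -= 1*R0 → (0, 5, 9, 5)  (L[3][0] := 1)
[col 1] pivot 8
  R2 -= 5*R1 → (0, 0, 8, 0)  (L[2][1] := 5)
  R3 -= 2*R1 → (0, 0, 1, 5)  (L[3][1] := 2)
[col 2] pivot 8
  R3 -= 7*R2 → (0, 0, 0, 5)  (L[3][2] := 7)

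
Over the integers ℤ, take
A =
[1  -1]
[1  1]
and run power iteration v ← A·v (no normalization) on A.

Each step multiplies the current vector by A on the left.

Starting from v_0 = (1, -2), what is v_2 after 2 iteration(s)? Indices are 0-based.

v_2 = (4, 2)

v_0 = (1, -2).
v_1 = A·v_0 = (3, -1).
v_2 = A·v_1 = (4, 2).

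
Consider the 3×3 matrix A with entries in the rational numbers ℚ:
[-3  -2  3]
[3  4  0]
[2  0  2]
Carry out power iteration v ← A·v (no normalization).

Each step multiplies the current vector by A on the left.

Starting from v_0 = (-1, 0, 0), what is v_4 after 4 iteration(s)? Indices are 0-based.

v_0 = (-1, 0, 0).
v_1 = A·v_0 = (3, -3, -2).
v_2 = A·v_1 = (-9, -3, 2).
v_3 = A·v_2 = (39, -39, -14).
v_4 = A·v_3 = (-81, -39, 50).

v_4 = (-81, -39, 50)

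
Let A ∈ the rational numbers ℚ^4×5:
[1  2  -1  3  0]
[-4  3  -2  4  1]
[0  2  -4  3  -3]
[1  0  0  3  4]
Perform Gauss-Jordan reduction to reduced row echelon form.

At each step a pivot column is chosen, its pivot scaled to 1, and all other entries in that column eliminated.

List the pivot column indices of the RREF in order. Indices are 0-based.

pivot columns: 0, 1, 2, 3

pivot(0,0)=1: scale R0 → (1, 2, -1, 3, 0)
  clear (1,0): R1 −= (-4)R0 → (0, 11, -6, 16, 1)
  clear (3,0): R3 −= (1)R0 → (0, -2, 1, 0, 4)
pivot(1,1)=11: scale R1 → (0, 1, -6/11, 16/11, 1/11)
  clear (0,1): R0 −= (2)R1 → (1, 0, 1/11, 1/11, -2/11)
  clear (2,1): R2 −= (2)R1 → (0, 0, -32/11, 1/11, -35/11)
  clear (3,1): R3 −= (-2)R1 → (0, 0, -1/11, 32/11, 46/11)
pivot(2,2)=-32/11: scale R2 → (0, 0, 1, -1/32, 35/32)
  clear (0,2): R0 −= (1/11)R2 → (1, 0, 0, 3/32, -9/32)
  clear (1,2): R1 −= (-6/11)R2 → (0, 1, 0, 23/16, 11/16)
  clear (3,2): R3 −= (-1/11)R2 → (0, 0, 0, 93/32, 137/32)
pivot(3,3)=93/32: scale R3 → (0, 0, 0, 1, 137/93)
  clear (0,3): R0 −= (3/32)R3 → (1, 0, 0, 0, -13/31)
  clear (1,3): R1 −= (23/16)R3 → (0, 1, 0, 0, -133/93)
  clear (2,3): R2 −= (-1/32)R3 → (0, 0, 1, 0, 106/93)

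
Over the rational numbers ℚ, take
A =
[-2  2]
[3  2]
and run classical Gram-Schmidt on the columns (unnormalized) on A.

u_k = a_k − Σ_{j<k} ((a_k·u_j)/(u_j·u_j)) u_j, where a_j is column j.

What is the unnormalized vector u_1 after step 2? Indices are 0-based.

u_1 = (30/13, 20/13)

Step 1: u_0 = a_0 = (-2, 3).
Step 2: u_1 = a_1 − (2/13)·u_0 = (30/13, 20/13).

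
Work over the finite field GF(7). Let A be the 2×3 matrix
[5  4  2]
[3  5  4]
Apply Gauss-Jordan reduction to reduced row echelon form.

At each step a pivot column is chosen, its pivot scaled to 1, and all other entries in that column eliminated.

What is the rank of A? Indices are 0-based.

rank = 2

[1] R0 /= 5  ⇒  (1, 5, 6)
     R1 -= 3·R0  ⇒  (0, 4, 0)
[2] R1 /= 4  ⇒  (0, 1, 0)
     R0 -= 5·R1  ⇒  (1, 0, 6)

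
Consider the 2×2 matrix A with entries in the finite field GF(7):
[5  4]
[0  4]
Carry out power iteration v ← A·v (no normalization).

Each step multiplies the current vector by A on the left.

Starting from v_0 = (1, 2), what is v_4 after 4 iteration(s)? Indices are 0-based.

v_0 = (1, 2).
v_1 = A·v_0 = (6, 1).
v_2 = A·v_1 = (6, 4).
v_3 = A·v_2 = (4, 2).
v_4 = A·v_3 = (0, 1).

v_4 = (0, 1)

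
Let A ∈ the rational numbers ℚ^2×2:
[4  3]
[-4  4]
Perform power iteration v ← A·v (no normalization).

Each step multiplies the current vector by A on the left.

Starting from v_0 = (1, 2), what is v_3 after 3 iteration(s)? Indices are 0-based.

v_3 = (136, -304)

v_0 = (1, 2).
v_1 = A·v_0 = (10, 4).
v_2 = A·v_1 = (52, -24).
v_3 = A·v_2 = (136, -304).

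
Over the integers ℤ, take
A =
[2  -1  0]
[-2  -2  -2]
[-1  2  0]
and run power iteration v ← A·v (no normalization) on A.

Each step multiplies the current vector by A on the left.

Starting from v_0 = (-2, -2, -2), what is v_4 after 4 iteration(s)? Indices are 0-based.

v_0 = (-2, -2, -2).
v_1 = A·v_0 = (-2, 12, -2).
v_2 = A·v_1 = (-16, -16, 26).
v_3 = A·v_2 = (-16, 12, -16).
v_4 = A·v_3 = (-44, 40, 40).

v_4 = (-44, 40, 40)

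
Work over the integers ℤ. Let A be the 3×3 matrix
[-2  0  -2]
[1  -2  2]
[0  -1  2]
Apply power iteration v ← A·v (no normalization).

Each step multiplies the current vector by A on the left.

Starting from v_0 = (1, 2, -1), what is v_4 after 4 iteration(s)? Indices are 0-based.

v_4 = (36, -22, -14)

v_0 = (1, 2, -1).
v_1 = A·v_0 = (0, -5, -4).
v_2 = A·v_1 = (8, 2, -3).
v_3 = A·v_2 = (-10, -2, -8).
v_4 = A·v_3 = (36, -22, -14).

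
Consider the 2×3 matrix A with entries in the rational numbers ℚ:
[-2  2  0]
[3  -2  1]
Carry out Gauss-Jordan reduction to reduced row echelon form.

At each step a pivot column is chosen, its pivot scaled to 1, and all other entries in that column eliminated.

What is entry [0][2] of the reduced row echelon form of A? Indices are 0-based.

M[0][2] = 1

pivot(0,0)=-2: scale R0 → (1, -1, 0)
  clear (1,0): R1 −= (3)R0 → (0, 1, 1)
pivot(1,1)=1: scale R1 → (0, 1, 1)
  clear (0,1): R0 −= (-1)R1 → (1, 0, 1)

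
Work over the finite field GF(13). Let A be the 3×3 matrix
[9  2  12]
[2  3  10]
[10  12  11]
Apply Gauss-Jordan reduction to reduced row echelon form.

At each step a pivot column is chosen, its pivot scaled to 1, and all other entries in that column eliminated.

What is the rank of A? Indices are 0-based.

rank = 3

[1] R0 /= 9  ⇒  (1, 6, 10)
     R1 -= 2·R0  ⇒  (0, 4, 3)
     R2 -= 10·R0  ⇒  (0, 4, 2)
[2] R1 /= 4  ⇒  (0, 1, 4)
     R0 -= 6·R1  ⇒  (1, 0, 12)
     R2 -= 4·R1  ⇒  (0, 0, 12)
[3] R2 /= 12  ⇒  (0, 0, 1)
     R0 -= 12·R2  ⇒  (1, 0, 0)
     R1 -= 4·R2  ⇒  (0, 1, 0)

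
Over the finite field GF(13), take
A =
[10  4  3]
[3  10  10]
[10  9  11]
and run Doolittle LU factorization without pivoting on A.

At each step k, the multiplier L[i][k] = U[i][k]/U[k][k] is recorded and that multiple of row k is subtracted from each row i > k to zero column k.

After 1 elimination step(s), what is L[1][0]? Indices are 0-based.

L[1][0] = 12

[col 0] pivot 10
  R1 -= 12*R0 → (0, 1, 0)  (L[1][0] := 12)
  R2 -= 1*R0 → (0, 5, 8)  (L[2][0] := 1)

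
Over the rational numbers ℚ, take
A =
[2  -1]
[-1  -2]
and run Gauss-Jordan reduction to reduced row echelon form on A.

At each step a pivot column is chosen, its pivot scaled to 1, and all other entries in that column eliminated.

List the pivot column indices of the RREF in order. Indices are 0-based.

pivot columns: 0, 1

pivot(0,0)=2: scale R0 → (1, -1/2)
  clear (1,0): R1 −= (-1)R0 → (0, -5/2)
pivot(1,1)=-5/2: scale R1 → (0, 1)
  clear (0,1): R0 −= (-1/2)R1 → (1, 0)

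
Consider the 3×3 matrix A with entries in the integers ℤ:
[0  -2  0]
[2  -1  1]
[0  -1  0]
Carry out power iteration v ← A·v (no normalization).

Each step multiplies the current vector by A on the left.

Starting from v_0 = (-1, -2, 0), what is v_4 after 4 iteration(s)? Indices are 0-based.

v_0 = (-1, -2, 0).
v_1 = A·v_0 = (4, 0, 2).
v_2 = A·v_1 = (0, 10, 0).
v_3 = A·v_2 = (-20, -10, -10).
v_4 = A·v_3 = (20, -40, 10).

v_4 = (20, -40, 10)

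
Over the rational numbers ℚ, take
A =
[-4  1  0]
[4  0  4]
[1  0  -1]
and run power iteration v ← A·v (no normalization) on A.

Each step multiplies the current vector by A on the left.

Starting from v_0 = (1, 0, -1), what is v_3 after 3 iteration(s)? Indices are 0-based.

v_0 = (1, 0, -1).
v_1 = A·v_0 = (-4, 0, 2).
v_2 = A·v_1 = (16, -8, -6).
v_3 = A·v_2 = (-72, 40, 22).

v_3 = (-72, 40, 22)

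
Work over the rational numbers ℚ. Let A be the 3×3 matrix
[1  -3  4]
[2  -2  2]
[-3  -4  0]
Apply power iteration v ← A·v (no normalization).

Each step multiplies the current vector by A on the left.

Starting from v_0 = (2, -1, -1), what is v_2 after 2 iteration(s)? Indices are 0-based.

v_2 = (-19, -10, -19)

v_0 = (2, -1, -1).
v_1 = A·v_0 = (1, 4, -2).
v_2 = A·v_1 = (-19, -10, -19).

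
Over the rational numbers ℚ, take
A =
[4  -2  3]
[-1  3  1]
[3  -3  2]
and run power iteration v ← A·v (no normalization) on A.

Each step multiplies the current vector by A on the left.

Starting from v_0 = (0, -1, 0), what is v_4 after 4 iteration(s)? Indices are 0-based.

v_4 = (1141, -114, 861)

v_0 = (0, -1, 0).
v_1 = A·v_0 = (2, -3, 3).
v_2 = A·v_1 = (23, -8, 21).
v_3 = A·v_2 = (171, -26, 135).
v_4 = A·v_3 = (1141, -114, 861).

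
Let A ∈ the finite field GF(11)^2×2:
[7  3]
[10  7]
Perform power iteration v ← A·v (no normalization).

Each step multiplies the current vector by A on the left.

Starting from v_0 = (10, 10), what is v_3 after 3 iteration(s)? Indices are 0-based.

v_3 = (3, 7)

v_0 = (10, 10).
v_1 = A·v_0 = (1, 5).
v_2 = A·v_1 = (0, 1).
v_3 = A·v_2 = (3, 7).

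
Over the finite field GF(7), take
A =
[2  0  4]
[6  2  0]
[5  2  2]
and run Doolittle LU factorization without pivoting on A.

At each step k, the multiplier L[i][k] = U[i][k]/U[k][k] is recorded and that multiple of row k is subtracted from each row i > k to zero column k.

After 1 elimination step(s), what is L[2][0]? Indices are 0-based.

L[2][0] = 6

Step 1: pivot at (0,0) is 2.
  row1 ← row1 − (3)·row0  ⇒  L[1][0]=3, U row1=(0, 2, 2)
  row2 ← row2 − (6)·row0  ⇒  L[2][0]=6, U row2=(0, 2, 6)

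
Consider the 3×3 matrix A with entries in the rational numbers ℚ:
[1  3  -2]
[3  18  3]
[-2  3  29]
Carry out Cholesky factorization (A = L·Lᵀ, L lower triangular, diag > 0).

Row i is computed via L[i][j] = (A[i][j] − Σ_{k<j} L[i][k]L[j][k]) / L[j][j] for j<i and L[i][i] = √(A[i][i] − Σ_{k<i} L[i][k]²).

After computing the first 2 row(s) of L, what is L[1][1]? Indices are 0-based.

L[1][1] = 3

Step 1: L[0][0] = √(1) = 1.
  L[1][0] = (3) / L[0][0] = 3.
Step 2: L[1][1] = √(9) = 3.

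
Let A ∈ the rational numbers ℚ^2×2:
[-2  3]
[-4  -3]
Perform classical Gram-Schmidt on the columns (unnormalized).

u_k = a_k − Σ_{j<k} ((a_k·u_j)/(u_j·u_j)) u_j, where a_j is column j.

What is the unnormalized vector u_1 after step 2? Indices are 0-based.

Step 1: u_0 = a_0 = (-2, -4).
Step 2: u_1 = a_1 − (3/10)·u_0 = (18/5, -9/5).

u_1 = (18/5, -9/5)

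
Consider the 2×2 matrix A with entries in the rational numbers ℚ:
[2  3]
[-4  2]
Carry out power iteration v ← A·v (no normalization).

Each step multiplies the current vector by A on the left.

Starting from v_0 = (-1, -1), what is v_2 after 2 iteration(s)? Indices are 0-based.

v_0 = (-1, -1).
v_1 = A·v_0 = (-5, 2).
v_2 = A·v_1 = (-4, 24).

v_2 = (-4, 24)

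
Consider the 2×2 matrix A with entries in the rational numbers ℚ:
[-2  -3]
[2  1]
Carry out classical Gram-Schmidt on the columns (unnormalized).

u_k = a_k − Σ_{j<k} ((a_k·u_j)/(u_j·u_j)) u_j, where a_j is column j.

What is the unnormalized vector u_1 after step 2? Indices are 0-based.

Step 1: u_0 = a_0 = (-2, 2).
Step 2: u_1 = a_1 − (1)·u_0 = (-1, -1).

u_1 = (-1, -1)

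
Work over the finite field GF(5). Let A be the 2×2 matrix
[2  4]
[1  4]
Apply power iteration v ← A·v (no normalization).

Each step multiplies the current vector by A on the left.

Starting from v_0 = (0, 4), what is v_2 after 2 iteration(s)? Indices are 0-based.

v_2 = (1, 0)

v_0 = (0, 4).
v_1 = A·v_0 = (1, 1).
v_2 = A·v_1 = (1, 0).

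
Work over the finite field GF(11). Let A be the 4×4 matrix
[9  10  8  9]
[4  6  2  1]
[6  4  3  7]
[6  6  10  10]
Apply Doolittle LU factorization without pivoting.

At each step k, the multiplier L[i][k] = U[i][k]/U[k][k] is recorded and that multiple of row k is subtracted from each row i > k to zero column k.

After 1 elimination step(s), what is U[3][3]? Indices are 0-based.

U[3][3] = 4

Step 1: pivot at (0,0) is 9.
  row1 ← row1 − (9)·row0  ⇒  L[1][0]=9, U row1=(0, 4, 7, 8)
  row2 ← row2 − (8)·row0  ⇒  L[2][0]=8, U row2=(0, 1, 5, 1)
  row3 ← row3 − (8)·row0  ⇒  L[3][0]=8, U row3=(0, 3, 1, 4)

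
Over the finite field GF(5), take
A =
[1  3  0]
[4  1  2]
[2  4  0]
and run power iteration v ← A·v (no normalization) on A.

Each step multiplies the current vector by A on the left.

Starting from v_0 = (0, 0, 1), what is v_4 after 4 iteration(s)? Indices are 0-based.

v_4 = (3, 0, 2)

v_0 = (0, 0, 1).
v_1 = A·v_0 = (0, 2, 0).
v_2 = A·v_1 = (1, 2, 3).
v_3 = A·v_2 = (2, 2, 0).
v_4 = A·v_3 = (3, 0, 2).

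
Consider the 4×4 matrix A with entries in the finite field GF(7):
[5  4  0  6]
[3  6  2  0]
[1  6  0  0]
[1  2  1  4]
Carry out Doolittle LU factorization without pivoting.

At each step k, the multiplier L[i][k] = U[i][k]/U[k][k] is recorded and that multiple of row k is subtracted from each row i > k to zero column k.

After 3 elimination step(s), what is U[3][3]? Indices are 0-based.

U[3][3] = 5

[col 0] pivot 5
  R1 -= 2*R0 → (0, 5, 2, 2)  (L[1][0] := 2)
  R2 -= 3*R0 → (0, 1, 0, 3)  (L[2][0] := 3)
  R3 -= 3*R0 → (0, 4, 1, 0)  (L[3][0] := 3)
[col 1] pivot 5
  R2 -= 3*R1 → (0, 0, 1, 4)  (L[2][1] := 3)
  R3 -= 5*R1 → (0, 0, 5, 4)  (L[3][1] := 5)
[col 2] pivot 1
  R3 -= 5*R2 → (0, 0, 0, 5)  (L[3][2] := 5)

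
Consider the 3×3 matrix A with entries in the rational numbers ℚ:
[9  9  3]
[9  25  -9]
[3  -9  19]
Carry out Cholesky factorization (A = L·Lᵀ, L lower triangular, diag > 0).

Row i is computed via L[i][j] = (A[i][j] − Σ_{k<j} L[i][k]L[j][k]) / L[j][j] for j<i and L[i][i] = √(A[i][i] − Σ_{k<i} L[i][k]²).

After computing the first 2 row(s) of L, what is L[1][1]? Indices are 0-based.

L[1][1] = 4

Step 1: L[0][0] = √(9) = 3.
  L[1][0] = (9) / L[0][0] = 3.
Step 2: L[1][1] = √(16) = 4.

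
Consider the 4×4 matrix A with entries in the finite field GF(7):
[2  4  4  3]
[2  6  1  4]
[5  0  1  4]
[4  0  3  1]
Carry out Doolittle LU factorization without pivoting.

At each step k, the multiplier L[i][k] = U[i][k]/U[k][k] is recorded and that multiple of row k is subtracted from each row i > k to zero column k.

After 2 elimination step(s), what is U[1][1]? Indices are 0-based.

U[1][1] = 2

k=0: U[0][0]=2
  eliminate (1,0): mult=1, new row 1: (0, 2, 4, 1); set L[1][0]=1
  eliminate (2,0): mult=6, new row 2: (0, 4, 5, 0); set L[2][0]=6
  eliminate (3,0): mult=2, new row 3: (0, 6, 2, 2); set L[3][0]=2
k=1: U[1][1]=2
  eliminate (2,1): mult=2, new row 2: (0, 0, 4, 5); set L[2][1]=2
  eliminate (3,1): mult=3, new row 3: (0, 0, 4, 6); set L[3][1]=3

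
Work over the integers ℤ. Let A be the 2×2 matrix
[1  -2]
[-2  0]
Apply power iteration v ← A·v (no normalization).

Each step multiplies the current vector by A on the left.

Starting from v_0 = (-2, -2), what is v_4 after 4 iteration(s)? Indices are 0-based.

v_4 = (-22, -4)

v_0 = (-2, -2).
v_1 = A·v_0 = (2, 4).
v_2 = A·v_1 = (-6, -4).
v_3 = A·v_2 = (2, 12).
v_4 = A·v_3 = (-22, -4).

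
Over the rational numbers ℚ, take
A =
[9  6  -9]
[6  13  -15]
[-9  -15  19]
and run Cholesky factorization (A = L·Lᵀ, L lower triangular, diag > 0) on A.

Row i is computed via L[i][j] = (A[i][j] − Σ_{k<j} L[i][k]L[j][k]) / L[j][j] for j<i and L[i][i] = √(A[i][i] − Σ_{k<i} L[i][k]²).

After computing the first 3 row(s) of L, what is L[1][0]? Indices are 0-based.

L[1][0] = 2

Step 1: L[0][0] = √(9) = 3.
  L[1][0] = (6) / L[0][0] = 2.
Step 2: L[1][1] = √(9) = 3.
  L[2][0] = (-9) / L[0][0] = -3.
  L[2][1] = (-9) / L[1][1] = -3.
Step 3: L[2][2] = √(1) = 1.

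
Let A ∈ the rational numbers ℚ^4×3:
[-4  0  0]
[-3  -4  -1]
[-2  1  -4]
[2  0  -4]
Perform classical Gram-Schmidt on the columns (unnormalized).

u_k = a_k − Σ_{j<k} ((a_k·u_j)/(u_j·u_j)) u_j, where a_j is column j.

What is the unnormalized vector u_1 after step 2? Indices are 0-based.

u_1 = (40/33, -34/11, 53/33, -20/33)

Step 1: u_0 = a_0 = (-4, -3, -2, 2).
Step 2: u_1 = a_1 − (10/33)·u_0 = (40/33, -34/11, 53/33, -20/33).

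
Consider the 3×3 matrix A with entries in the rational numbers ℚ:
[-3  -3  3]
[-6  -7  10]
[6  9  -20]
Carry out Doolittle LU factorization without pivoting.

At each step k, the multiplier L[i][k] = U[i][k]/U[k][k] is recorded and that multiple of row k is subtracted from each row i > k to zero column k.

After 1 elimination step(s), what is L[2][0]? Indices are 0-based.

Step 1: pivot at (0,0) is -3.
  row1 ← row1 − (2)·row0  ⇒  L[1][0]=2, U row1=(0, -1, 4)
  row2 ← row2 − (-2)·row0  ⇒  L[2][0]=-2, U row2=(0, 3, -14)

L[2][0] = -2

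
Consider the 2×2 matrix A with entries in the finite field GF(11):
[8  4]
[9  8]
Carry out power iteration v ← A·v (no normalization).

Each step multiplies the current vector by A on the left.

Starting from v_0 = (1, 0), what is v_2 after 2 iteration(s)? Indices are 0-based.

v_0 = (1, 0).
v_1 = A·v_0 = (8, 9).
v_2 = A·v_1 = (1, 1).

v_2 = (1, 1)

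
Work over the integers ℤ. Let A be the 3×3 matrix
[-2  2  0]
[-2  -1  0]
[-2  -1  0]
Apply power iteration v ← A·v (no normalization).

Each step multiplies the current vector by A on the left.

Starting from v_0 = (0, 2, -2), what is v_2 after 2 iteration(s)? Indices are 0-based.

v_2 = (-12, -6, -6)

v_0 = (0, 2, -2).
v_1 = A·v_0 = (4, -2, -2).
v_2 = A·v_1 = (-12, -6, -6).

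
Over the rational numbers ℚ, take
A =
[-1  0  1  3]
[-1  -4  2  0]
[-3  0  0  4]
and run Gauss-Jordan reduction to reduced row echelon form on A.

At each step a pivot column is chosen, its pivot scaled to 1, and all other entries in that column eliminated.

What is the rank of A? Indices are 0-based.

pivot(0,0)=-1: scale R0 → (1, 0, -1, -3)
  clear (1,0): R1 −= (-1)R0 → (0, -4, 1, -3)
  clear (2,0): R2 −= (-3)R0 → (0, 0, -3, -5)
pivot(1,1)=-4: scale R1 → (0, 1, -1/4, 3/4)
pivot(2,2)=-3: scale R2 → (0, 0, 1, 5/3)
  clear (0,2): R0 −= (-1)R2 → (1, 0, 0, -4/3)
  clear (1,2): R1 −= (-1/4)R2 → (0, 1, 0, 7/6)

rank = 3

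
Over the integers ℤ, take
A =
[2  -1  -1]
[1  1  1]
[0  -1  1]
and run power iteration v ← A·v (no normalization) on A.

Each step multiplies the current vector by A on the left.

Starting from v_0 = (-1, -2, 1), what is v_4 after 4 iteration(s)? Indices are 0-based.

v_0 = (-1, -2, 1).
v_1 = A·v_0 = (-1, -2, 3).
v_2 = A·v_1 = (-3, 0, 5).
v_3 = A·v_2 = (-11, 2, 5).
v_4 = A·v_3 = (-29, -4, 3).

v_4 = (-29, -4, 3)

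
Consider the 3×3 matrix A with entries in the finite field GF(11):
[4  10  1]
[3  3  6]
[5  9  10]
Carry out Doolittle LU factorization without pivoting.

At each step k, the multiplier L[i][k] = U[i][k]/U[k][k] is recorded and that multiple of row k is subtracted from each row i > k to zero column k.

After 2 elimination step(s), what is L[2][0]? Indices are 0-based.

k=0: U[0][0]=4
  eliminate (1,0): mult=9, new row 1: (0, 1, 8); set L[1][0]=9
  eliminate (2,0): mult=4, new row 2: (0, 2, 6); set L[2][0]=4
k=1: U[1][1]=1
  eliminate (2,1): mult=2, new row 2: (0, 0, 1); set L[2][1]=2

L[2][0] = 4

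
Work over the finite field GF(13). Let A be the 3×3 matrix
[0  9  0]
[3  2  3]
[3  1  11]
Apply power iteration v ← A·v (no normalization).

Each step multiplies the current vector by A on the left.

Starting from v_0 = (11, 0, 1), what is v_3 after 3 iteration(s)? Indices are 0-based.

v_0 = (11, 0, 1).
v_1 = A·v_0 = (0, 10, 5).
v_2 = A·v_1 = (12, 9, 0).
v_3 = A·v_2 = (3, 2, 6).

v_3 = (3, 2, 6)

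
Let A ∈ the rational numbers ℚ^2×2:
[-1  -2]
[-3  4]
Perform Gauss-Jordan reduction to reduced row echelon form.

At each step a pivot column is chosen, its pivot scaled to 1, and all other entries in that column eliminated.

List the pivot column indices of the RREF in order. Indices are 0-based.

pivot columns: 0, 1

step 1: normalize row 0 (÷-1) = (1, 2)
  row 1: subtract -3×row0 = (0, 10)
step 2: normalize row 1 (÷10) = (0, 1)
  row 0: subtract 2×row1 = (1, 0)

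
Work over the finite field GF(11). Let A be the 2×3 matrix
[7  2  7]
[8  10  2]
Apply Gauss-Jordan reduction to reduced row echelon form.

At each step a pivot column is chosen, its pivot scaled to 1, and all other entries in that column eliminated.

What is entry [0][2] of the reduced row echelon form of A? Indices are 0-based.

[1] R0 /= 7  ⇒  (1, 5, 1)
     R1 -= 8·R0  ⇒  (0, 3, 5)
[2] R1 /= 3  ⇒  (0, 1, 9)
     R0 -= 5·R1  ⇒  (1, 0, 0)

M[0][2] = 0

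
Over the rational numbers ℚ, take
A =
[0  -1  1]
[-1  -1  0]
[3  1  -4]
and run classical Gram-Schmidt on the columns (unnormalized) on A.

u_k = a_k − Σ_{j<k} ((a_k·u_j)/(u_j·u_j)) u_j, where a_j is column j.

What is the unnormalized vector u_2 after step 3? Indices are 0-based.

u_2 = (6/7, -9/7, -3/7)

Step 1: u_0 = a_0 = (0, -1, 3).
Step 2: u_1 = a_1 − (2/5)·u_0 = (-1, -3/5, -1/5).
Step 3: u_2 = a_2 − (-6/5)·u_0 − (-1/7)·u_1 = (6/7, -9/7, -3/7).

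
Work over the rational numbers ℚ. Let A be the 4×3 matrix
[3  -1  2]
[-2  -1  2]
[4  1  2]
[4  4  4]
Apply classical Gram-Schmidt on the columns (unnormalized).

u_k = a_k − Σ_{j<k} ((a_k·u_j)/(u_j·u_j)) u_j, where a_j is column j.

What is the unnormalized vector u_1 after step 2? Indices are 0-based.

u_1 = (-34/15, -7/45, -31/45, 104/45)

Step 1: u_0 = a_0 = (3, -2, 4, 4).
Step 2: u_1 = a_1 − (19/45)·u_0 = (-34/15, -7/45, -31/45, 104/45).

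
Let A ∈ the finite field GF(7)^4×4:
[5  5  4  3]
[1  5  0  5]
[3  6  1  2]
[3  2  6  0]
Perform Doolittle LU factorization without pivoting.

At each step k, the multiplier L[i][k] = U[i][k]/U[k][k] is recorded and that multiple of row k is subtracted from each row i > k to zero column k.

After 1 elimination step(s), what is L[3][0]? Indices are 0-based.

L[3][0] = 2

Step 1: pivot at (0,0) is 5.
  row1 ← row1 − (3)·row0  ⇒  L[1][0]=3, U row1=(0, 4, 2, 3)
  row2 ← row2 − (2)·row0  ⇒  L[2][0]=2, U row2=(0, 3, 0, 3)
  row3 ← row3 − (2)·row0  ⇒  L[3][0]=2, U row3=(0, 6, 5, 1)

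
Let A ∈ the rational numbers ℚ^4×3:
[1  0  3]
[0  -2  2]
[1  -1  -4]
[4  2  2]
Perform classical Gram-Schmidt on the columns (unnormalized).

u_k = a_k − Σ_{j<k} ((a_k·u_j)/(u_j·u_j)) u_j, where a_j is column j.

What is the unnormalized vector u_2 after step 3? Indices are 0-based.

u_2 = (304/113, 272/113, -464/113, 40/113)

Step 1: u_0 = a_0 = (1, 0, 1, 4).
Step 2: u_1 = a_1 − (7/18)·u_0 = (-7/18, -2, -25/18, 4/9).
Step 3: u_2 = a_2 − (7/18)·u_0 − (23/113)·u_1 = (304/113, 272/113, -464/113, 40/113).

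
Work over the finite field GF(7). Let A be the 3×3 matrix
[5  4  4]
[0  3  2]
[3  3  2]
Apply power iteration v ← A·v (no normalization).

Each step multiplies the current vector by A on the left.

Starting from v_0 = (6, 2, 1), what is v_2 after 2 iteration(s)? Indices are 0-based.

v_0 = (6, 2, 1).
v_1 = A·v_0 = (0, 1, 5).
v_2 = A·v_1 = (3, 6, 6).

v_2 = (3, 6, 6)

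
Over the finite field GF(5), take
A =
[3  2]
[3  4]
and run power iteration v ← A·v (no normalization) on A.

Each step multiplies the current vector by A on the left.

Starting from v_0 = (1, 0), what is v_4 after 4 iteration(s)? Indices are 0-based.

v_0 = (1, 0).
v_1 = A·v_0 = (3, 3).
v_2 = A·v_1 = (0, 1).
v_3 = A·v_2 = (2, 4).
v_4 = A·v_3 = (4, 2).

v_4 = (4, 2)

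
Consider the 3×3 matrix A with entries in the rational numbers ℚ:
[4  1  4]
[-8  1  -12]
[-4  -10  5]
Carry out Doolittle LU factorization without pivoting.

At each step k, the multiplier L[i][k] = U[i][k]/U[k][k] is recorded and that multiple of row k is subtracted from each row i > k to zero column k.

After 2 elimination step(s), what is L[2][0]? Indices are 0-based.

L[2][0] = -1

k=0: U[0][0]=4
  eliminate (1,0): mult=-2, new row 1: (0, 3, -4); set L[1][0]=-2
  eliminate (2,0): mult=-1, new row 2: (0, -9, 9); set L[2][0]=-1
k=1: U[1][1]=3
  eliminate (2,1): mult=-3, new row 2: (0, 0, -3); set L[2][1]=-3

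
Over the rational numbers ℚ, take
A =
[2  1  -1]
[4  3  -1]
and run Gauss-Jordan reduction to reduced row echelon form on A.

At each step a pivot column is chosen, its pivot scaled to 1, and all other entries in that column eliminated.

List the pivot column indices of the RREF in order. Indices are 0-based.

step 1: normalize row 0 (÷2) = (1, 1/2, -1/2)
  row 1: subtract 4×row0 = (0, 1, 1)
step 2: normalize row 1 (÷1) = (0, 1, 1)
  row 0: subtract 1/2×row1 = (1, 0, -1)

pivot columns: 0, 1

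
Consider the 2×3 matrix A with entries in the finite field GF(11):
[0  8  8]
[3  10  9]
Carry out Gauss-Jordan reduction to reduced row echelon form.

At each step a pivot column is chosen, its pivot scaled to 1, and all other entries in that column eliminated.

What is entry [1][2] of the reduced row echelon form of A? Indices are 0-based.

M[1][2] = 1

pivot(0,0): swap R0↔R1
pivot(0,0)=3: scale R0 → (1, 7, 3)
pivot(1,1)=8: scale R1 → (0, 1, 1)
  clear (0,1): R0 −= (7)R1 → (1, 0, 7)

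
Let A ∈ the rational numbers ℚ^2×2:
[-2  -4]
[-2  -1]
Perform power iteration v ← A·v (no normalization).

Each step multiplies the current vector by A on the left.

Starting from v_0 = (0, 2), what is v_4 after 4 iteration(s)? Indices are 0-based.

v_4 = (504, 306)

v_0 = (0, 2).
v_1 = A·v_0 = (-8, -2).
v_2 = A·v_1 = (24, 18).
v_3 = A·v_2 = (-120, -66).
v_4 = A·v_3 = (504, 306).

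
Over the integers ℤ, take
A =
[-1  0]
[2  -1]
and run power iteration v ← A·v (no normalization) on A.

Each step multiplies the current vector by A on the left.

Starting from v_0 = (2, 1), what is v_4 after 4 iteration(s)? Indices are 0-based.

v_4 = (2, -15)

v_0 = (2, 1).
v_1 = A·v_0 = (-2, 3).
v_2 = A·v_1 = (2, -7).
v_3 = A·v_2 = (-2, 11).
v_4 = A·v_3 = (2, -15).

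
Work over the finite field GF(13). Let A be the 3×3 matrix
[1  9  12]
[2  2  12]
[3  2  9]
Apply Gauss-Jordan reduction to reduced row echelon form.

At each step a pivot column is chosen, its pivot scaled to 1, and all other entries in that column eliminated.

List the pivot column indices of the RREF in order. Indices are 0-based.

pivot columns: 0, 1, 2

step 1: normalize row 0 (÷1) = (1, 9, 12)
  row 1: subtract 2×row0 = (0, 10, 1)
  row 2: subtract 3×row0 = (0, 1, 12)
step 2: normalize row 1 (÷10) = (0, 1, 4)
  row 0: subtract 9×row1 = (1, 0, 2)
  row 2: subtract 1×row1 = (0, 0, 8)
step 3: normalize row 2 (÷8) = (0, 0, 1)
  row 0: subtract 2×row2 = (1, 0, 0)
  row 1: subtract 4×row2 = (0, 1, 0)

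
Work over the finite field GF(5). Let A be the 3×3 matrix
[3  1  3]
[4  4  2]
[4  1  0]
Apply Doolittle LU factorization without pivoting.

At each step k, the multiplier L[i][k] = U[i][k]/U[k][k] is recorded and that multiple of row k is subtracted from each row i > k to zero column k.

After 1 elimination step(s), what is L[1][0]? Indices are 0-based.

L[1][0] = 3

k=0: U[0][0]=3
  eliminate (1,0): mult=3, new row 1: (0, 1, 3); set L[1][0]=3
  eliminate (2,0): mult=3, new row 2: (0, 3, 1); set L[2][0]=3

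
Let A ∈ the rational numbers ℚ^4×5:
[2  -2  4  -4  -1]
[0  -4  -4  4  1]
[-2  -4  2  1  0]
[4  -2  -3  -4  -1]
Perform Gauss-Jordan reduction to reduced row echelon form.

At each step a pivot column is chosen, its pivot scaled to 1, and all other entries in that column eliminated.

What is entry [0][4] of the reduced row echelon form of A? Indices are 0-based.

M[0][4] = 7/60

[1] R0 /= 2  ⇒  (1, -1, 2, -2, -1/2)
     R2 -= -2·R0  ⇒  (0, -6, 6, -3, -1)
     R3 -= 4·R0  ⇒  (0, 2, -11, 4, 1)
[2] R1 /= -4  ⇒  (0, 1, 1, -1, -1/4)
     R0 -= -1·R1  ⇒  (1, 0, 3, -3, -3/4)
     R2 -= -6·R1  ⇒  (0, 0, 12, -9, -5/2)
     R3 -= 2·R1  ⇒  (0, 0, -13, 6, 3/2)
[3] R2 /= 12  ⇒  (0, 0, 1, -3/4, -5/24)
     R0 -= 3·R2  ⇒  (1, 0, 0, -3/4, -1/8)
     R1 -= 1·R2  ⇒  (0, 1, 0, -1/4, -1/24)
     R3 -= -13·R2  ⇒  (0, 0, 0, -15/4, -29/24)
[4] R3 /= -15/4  ⇒  (0, 0, 0, 1, 29/90)
     R0 -= -3/4·R3  ⇒  (1, 0, 0, 0, 7/60)
     R1 -= -1/4·R3  ⇒  (0, 1, 0, 0, 7/180)
     R2 -= -3/4·R3  ⇒  (0, 0, 1, 0, 1/30)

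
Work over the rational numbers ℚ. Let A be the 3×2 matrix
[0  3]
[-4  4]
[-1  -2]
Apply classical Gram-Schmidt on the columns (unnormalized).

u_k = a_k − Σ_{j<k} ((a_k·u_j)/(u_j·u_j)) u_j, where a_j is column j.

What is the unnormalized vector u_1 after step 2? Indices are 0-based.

Step 1: u_0 = a_0 = (0, -4, -1).
Step 2: u_1 = a_1 − (-14/17)·u_0 = (3, 12/17, -48/17).

u_1 = (3, 12/17, -48/17)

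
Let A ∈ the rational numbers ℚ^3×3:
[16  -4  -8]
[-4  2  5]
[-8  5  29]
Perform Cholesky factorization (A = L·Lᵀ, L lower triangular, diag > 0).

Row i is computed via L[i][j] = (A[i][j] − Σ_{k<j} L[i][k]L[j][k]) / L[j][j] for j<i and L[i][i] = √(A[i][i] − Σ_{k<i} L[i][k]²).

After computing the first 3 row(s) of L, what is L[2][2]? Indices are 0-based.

Step 1: L[0][0] = √(16) = 4.
  L[1][0] = (-4) / L[0][0] = -1.
Step 2: L[1][1] = √(1) = 1.
  L[2][0] = (-8) / L[0][0] = -2.
  L[2][1] = (3) / L[1][1] = 3.
Step 3: L[2][2] = √(16) = 4.

L[2][2] = 4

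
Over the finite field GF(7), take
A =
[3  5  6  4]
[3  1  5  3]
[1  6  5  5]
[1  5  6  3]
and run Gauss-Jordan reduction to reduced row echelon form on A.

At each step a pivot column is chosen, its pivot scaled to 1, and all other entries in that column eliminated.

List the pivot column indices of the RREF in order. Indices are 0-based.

step 1: normalize row 0 (÷3) = (1, 4, 2, 6)
  row 1: subtract 3×row0 = (0, 3, 6, 6)
  row 2: subtract 1×row0 = (0, 2, 3, 6)
  row 3: subtract 1×row0 = (0, 1, 4, 4)
step 2: normalize row 1 (÷3) = (0, 1, 2, 2)
  row 0: subtract 4×row1 = (1, 0, 1, 5)
  row 2: subtract 2×row1 = (0, 0, 6, 2)
  row 3: subtract 1×row1 = (0, 0, 2, 2)
step 3: normalize row 2 (÷6) = (0, 0, 1, 5)
  row 0: subtract 1×row2 = (1, 0, 0, 0)
  row 1: subtract 2×row2 = (0, 1, 0, 6)
  row 3: subtract 2×row2 = (0, 0, 0, 6)
step 4: normalize row 3 (÷6) = (0, 0, 0, 1)
  row 1: subtract 6×row3 = (0, 1, 0, 0)
  row 2: subtract 5×row3 = (0, 0, 1, 0)

pivot columns: 0, 1, 2, 3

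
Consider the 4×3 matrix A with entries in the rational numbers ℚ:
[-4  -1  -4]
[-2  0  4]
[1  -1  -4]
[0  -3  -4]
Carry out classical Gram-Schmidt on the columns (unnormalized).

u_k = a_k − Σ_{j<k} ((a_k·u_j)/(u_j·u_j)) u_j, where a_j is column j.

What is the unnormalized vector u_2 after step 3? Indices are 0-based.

Step 1: u_0 = a_0 = (-4, -2, 1, 0).
Step 2: u_1 = a_1 − (1/7)·u_0 = (-3/7, 2/7, -8/7, -3).
Step 3: u_2 = a_2 − (4/21)·u_0 − (68/37)·u_1 = (-272/111, 428/111, -232/111, 56/37).

u_2 = (-272/111, 428/111, -232/111, 56/37)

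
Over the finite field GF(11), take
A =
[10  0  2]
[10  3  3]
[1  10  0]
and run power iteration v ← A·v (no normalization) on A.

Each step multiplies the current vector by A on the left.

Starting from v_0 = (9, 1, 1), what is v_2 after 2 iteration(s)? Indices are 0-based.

v_0 = (9, 1, 1).
v_1 = A·v_0 = (4, 8, 8).
v_2 = A·v_1 = (1, 0, 7).

v_2 = (1, 0, 7)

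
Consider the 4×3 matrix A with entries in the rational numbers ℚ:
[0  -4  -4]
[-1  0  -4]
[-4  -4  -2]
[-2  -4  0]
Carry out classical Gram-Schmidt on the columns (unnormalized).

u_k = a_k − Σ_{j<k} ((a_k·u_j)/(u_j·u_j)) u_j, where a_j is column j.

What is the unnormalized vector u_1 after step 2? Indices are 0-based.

u_1 = (-4, 8/7, 4/7, -12/7)

Step 1: u_0 = a_0 = (0, -1, -4, -2).
Step 2: u_1 = a_1 − (8/7)·u_0 = (-4, 8/7, 4/7, -12/7).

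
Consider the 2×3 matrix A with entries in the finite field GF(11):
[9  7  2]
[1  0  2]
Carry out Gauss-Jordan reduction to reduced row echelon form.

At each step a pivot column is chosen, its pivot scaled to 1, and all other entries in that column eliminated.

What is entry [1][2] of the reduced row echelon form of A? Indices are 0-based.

step 1: normalize row 0 (÷9) = (1, 2, 10)
  row 1: subtract 1×row0 = (0, 9, 3)
step 2: normalize row 1 (÷9) = (0, 1, 4)
  row 0: subtract 2×row1 = (1, 0, 2)

M[1][2] = 4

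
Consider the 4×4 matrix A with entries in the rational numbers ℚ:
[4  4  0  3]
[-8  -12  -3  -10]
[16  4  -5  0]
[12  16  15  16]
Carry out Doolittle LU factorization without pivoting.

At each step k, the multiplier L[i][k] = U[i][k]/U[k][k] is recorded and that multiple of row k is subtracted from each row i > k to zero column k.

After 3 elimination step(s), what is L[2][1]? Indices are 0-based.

L[2][1] = 3

[col 0] pivot 4
  R1 -= -2*R0 → (0, -4, -3, -4)  (L[1][0] := -2)
  R2 -= 4*R0 → (0, -12, -5, -12)  (L[2][0] := 4)
  R3 -= 3*R0 → (0, 4, 15, 7)  (L[3][0] := 3)
[col 1] pivot -4
  R2 -= 3*R1 → (0, 0, 4, 0)  (L[2][1] := 3)
  R3 -= -1*R1 → (0, 0, 12, 3)  (L[3][1] := -1)
[col 2] pivot 4
  R3 -= 3*R2 → (0, 0, 0, 3)  (L[3][2] := 3)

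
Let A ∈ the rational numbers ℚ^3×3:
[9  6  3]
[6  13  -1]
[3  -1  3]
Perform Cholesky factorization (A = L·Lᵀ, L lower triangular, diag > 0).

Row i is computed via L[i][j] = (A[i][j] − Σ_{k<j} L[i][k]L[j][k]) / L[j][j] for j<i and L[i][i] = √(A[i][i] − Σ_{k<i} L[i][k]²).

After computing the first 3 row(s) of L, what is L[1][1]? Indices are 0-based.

L[1][1] = 3

Step 1: L[0][0] = √(9) = 3.
  L[1][0] = (6) / L[0][0] = 2.
Step 2: L[1][1] = √(9) = 3.
  L[2][0] = (3) / L[0][0] = 1.
  L[2][1] = (-3) / L[1][1] = -1.
Step 3: L[2][2] = √(1) = 1.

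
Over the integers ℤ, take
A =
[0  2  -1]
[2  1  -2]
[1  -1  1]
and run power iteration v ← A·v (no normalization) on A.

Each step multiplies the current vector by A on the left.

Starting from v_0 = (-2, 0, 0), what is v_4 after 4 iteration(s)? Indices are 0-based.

v_4 = (-28, -12, 10)

v_0 = (-2, 0, 0).
v_1 = A·v_0 = (0, -4, -2).
v_2 = A·v_1 = (-6, 0, 2).
v_3 = A·v_2 = (-2, -16, -4).
v_4 = A·v_3 = (-28, -12, 10).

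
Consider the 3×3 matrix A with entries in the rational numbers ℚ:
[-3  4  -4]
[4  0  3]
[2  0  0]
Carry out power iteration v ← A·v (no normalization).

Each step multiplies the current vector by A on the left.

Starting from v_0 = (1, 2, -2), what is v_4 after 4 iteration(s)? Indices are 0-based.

v_0 = (1, 2, -2).
v_1 = A·v_0 = (13, -2, 2).
v_2 = A·v_1 = (-55, 58, 26).
v_3 = A·v_2 = (293, -142, -110).
v_4 = A·v_3 = (-1007, 842, 586).

v_4 = (-1007, 842, 586)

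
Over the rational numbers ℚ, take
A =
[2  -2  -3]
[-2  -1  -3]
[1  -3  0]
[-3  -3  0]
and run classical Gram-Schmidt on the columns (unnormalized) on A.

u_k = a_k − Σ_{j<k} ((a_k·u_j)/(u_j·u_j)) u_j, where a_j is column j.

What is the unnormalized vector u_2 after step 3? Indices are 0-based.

Step 1: u_0 = a_0 = (2, -2, 1, -3).
Step 2: u_1 = a_1 − (2/9)·u_0 = (-22/9, -5/9, -29/9, -7/3).
Step 3: u_2 = a_2 − (0)·u_0 − (81/199)·u_1 = (-399/199, -552/199, 261/199, 189/199).

u_2 = (-399/199, -552/199, 261/199, 189/199)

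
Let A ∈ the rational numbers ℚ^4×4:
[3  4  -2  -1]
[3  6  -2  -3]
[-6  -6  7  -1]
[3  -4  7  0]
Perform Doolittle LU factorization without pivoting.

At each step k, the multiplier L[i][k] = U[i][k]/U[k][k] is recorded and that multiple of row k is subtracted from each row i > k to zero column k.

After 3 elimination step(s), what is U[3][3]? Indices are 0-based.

Step 1: pivot at (0,0) is 3.
  row1 ← row1 − (1)·row0  ⇒  L[1][0]=1, U row1=(0, 2, 0, -2)
  row2 ← row2 − (-2)·row0  ⇒  L[2][0]=-2, U row2=(0, 2, 3, -3)
  row3 ← row3 − (1)·row0  ⇒  L[3][0]=1, U row3=(0, -8, 9, 1)
Step 2: pivot at (1,1) is 2.
  row2 ← row2 − (1)·row1  ⇒  L[2][1]=1, U row2=(0, 0, 3, -1)
  row3 ← row3 − (-4)·row1  ⇒  L[3][1]=-4, U row3=(0, 0, 9, -7)
Step 3: pivot at (2,2) is 3.
  row3 ← row3 − (3)·row2  ⇒  L[3][2]=3, U row3=(0, 0, 0, -4)

U[3][3] = -4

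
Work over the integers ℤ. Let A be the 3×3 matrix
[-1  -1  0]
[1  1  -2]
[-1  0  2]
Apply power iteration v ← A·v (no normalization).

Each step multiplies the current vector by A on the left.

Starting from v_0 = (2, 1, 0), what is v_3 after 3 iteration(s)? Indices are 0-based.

v_0 = (2, 1, 0).
v_1 = A·v_0 = (-3, 3, -2).
v_2 = A·v_1 = (0, 4, -1).
v_3 = A·v_2 = (-4, 6, -2).

v_3 = (-4, 6, -2)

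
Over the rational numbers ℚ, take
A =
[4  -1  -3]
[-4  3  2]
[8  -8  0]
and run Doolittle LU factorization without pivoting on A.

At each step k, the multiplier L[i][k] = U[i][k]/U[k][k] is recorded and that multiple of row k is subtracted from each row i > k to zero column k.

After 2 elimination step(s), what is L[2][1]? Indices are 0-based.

L[2][1] = -3

Step 1: pivot at (0,0) is 4.
  row1 ← row1 − (-1)·row0  ⇒  L[1][0]=-1, U row1=(0, 2, -1)
  row2 ← row2 − (2)·row0  ⇒  L[2][0]=2, U row2=(0, -6, 6)
Step 2: pivot at (1,1) is 2.
  row2 ← row2 − (-3)·row1  ⇒  L[2][1]=-3, U row2=(0, 0, 3)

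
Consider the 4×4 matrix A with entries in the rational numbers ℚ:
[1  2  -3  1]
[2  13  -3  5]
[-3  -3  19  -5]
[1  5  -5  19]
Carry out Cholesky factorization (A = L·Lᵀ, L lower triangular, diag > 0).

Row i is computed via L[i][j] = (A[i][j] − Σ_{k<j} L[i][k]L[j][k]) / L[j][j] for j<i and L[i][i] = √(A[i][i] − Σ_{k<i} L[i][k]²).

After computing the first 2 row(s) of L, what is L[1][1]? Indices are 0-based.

Step 1: L[0][0] = √(1) = 1.
  L[1][0] = (2) / L[0][0] = 2.
Step 2: L[1][1] = √(9) = 3.

L[1][1] = 3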